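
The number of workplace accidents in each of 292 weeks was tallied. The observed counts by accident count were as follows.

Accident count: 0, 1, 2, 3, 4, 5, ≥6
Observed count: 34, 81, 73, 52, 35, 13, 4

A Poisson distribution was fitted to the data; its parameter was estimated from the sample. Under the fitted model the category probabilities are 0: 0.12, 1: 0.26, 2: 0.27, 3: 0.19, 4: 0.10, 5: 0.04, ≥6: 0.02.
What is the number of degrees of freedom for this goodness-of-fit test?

5

There are k = 7 categories and 1 parameter estimated from the data, so df = 7 − 1 − 1 = 5.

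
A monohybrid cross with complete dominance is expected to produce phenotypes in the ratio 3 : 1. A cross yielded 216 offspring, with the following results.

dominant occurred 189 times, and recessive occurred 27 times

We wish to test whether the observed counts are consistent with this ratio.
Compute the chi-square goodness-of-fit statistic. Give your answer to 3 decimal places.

18.000

Ratio total = 4. Expected counts: 216×3/4 = 162, 216×1/4 = 54.
cat            O        E   (O−E)²/E
dominant     189      162     4.5000
recessive     27       54    13.5000
Sum = 18.000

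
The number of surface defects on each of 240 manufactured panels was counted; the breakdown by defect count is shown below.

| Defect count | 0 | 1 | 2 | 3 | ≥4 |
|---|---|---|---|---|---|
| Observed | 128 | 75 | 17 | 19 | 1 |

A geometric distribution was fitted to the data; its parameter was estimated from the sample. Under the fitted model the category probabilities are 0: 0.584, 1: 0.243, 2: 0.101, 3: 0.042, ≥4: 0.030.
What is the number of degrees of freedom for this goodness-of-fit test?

3

There are k = 5 categories and 1 parameter estimated from the data, so df = 5 − 1 − 1 = 3.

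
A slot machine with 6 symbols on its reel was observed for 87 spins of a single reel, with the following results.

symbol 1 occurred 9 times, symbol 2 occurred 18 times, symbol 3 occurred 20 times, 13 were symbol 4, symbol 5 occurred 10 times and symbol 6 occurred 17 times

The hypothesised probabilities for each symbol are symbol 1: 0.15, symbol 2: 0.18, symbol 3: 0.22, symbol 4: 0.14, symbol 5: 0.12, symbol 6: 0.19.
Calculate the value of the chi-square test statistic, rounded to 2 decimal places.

1.73

Expected counts E_i = n·p_i: 87×0.15 = 13.05, 87×0.18 = 15.66, 87×0.22 = 19.14, 87×0.14 = 12.18, 87×0.12 = 10.44, 87×0.19 = 16.53.
symbol 1: (9 − 13.05)²/13.05 = 16.4025/13.05 = 1.257
symbol 2: (18 − 15.66)²/15.66 = 5.4756/15.66 = 0.350
symbol 3: (20 − 19.14)²/19.14 = 0.7396/19.14 = 0.039
symbol 4: (13 − 12.18)²/12.18 = 0.6724/12.18 = 0.055
symbol 5: (10 − 10.44)²/10.44 = 0.1936/10.44 = 0.019
symbol 6: (17 − 16.53)²/16.53 = 0.2209/16.53 = 0.013
Sum = 1.73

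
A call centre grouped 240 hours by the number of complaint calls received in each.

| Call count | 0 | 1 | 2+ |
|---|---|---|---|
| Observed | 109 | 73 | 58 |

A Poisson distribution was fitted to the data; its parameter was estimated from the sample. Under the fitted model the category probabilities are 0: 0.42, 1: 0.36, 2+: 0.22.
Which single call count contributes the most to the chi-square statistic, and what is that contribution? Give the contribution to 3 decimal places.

Expected counts E_i = n·p_i: 240×0.42 = 100.8, 240×0.36 = 86.4, 240×0.22 = 52.8.
cat         O        E   (O−E)²/E
0         109    100.8     0.6671
1          73     86.4     2.0782
2+         58     52.8     0.5121
The largest term is for 1: 2.078.

1, 2.078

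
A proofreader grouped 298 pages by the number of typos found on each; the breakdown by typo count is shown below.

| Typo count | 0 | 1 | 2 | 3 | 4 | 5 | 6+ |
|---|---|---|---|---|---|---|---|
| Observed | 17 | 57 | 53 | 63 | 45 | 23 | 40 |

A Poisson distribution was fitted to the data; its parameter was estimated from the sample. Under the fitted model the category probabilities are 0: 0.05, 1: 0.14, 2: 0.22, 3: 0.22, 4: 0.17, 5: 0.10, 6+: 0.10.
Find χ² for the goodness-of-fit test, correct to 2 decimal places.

14.07

Expected counts E_i = n·p_i: 298×0.05 = 14.9, 298×0.14 = 41.72, 298×0.22 = 65.56, 298×0.22 = 65.56, 298×0.17 = 50.66, 298×0.10 = 29.8, 298×0.10 = 29.8.
0: (17 − 14.9)²/14.9 = 4.41/14.9 = 0.296
1: (57 − 41.72)²/41.72 = 233.4784/41.72 = 5.596
2: (53 − 65.56)²/65.56 = 157.7536/65.56 = 2.406
3: (63 − 65.56)²/65.56 = 6.5536/65.56 = 0.100
4: (45 − 50.66)²/50.66 = 32.0356/50.66 = 0.632
5: (23 − 29.8)²/29.8 = 46.24/29.8 = 1.552
6+: (40 − 29.8)²/29.8 = 104.04/29.8 = 3.491
Sum = 14.07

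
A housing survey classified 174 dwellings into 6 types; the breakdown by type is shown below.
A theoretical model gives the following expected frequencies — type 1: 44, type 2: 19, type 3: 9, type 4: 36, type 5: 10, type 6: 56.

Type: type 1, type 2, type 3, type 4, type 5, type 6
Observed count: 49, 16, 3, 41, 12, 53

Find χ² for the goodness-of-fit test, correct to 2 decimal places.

6.30

type 1: (49 − 44)²/44 = 25/44 = 0.568
type 2: (16 − 19)²/19 = 9/19 = 0.474
type 3: (3 − 9)²/9 = 36/9 = 4.000
type 4: (41 − 36)²/36 = 25/36 = 0.694
type 5: (12 − 10)²/10 = 4/10 = 0.400
type 6: (53 − 56)²/56 = 9/56 = 0.161
Sum = 6.30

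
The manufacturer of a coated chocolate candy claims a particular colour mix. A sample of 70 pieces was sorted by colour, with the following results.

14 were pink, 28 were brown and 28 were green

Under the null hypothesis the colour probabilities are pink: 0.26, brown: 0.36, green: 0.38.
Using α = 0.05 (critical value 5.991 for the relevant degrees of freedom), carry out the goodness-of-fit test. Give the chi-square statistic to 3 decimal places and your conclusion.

Expected counts E_i = n·p_i: 70×0.26 = 18.2, 70×0.36 = 25.2, 70×0.38 = 26.6.
χ² = (14−18.2)²/18.2 + (28−25.2)²/25.2 + (28−26.6)²/26.6
   = 0.9692 + 0.3111 + 0.0737
Sum = 1.354
df = 2. Since 1.354 < 5.991, we do not reject H₀.

1.354; do not reject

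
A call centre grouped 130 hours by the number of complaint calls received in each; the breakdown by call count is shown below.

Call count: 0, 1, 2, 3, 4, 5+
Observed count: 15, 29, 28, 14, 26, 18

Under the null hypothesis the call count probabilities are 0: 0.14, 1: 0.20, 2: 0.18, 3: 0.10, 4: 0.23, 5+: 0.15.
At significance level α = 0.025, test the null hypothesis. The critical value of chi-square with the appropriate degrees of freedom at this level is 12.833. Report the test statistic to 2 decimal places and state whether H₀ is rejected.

Expected counts E_i = n·p_i: 130×0.14 = 18.2, 130×0.20 = 26, 130×0.18 = 23.4, 130×0.10 = 13, 130×0.23 = 29.9, 130×0.15 = 19.5.
0: (15 − 18.2)²/18.2 = 10.24/18.2 = 0.563
1: (29 − 26)²/26 = 9/26 = 0.346
2: (28 − 23.4)²/23.4 = 21.16/23.4 = 0.904
3: (14 − 13)²/13 = 1/13 = 0.077
4: (26 − 29.9)²/29.9 = 15.21/29.9 = 0.509
5+: (18 − 19.5)²/19.5 = 2.25/19.5 = 0.115
Sum = 2.51
df = 5. Since 2.51 < 12.833, we do not reject H₀.

2.51; do not reject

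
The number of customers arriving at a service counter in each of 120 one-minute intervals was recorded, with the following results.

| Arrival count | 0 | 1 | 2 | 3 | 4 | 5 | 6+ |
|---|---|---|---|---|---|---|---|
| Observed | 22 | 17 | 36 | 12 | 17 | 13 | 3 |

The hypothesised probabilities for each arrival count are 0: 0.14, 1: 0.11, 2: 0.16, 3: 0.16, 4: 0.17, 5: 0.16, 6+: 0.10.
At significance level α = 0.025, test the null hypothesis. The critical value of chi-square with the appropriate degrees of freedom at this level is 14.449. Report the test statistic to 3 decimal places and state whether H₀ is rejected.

29.422; reject

Expected counts E_i = n·p_i: 120×0.14 = 16.8, 120×0.11 = 13.2, 120×0.16 = 19.2, 120×0.16 = 19.2, 120×0.17 = 20.4, 120×0.16 = 19.2, 120×0.10 = 12.
cat         O        E   (O−E)²/E
0          22     16.8     1.6095
1          17     13.2     1.0939
2          36     19.2    14.7000
3          12     19.2     2.7000
4          17     20.4     0.5667
5          13     19.2     2.0021
6+          3       12     6.7500
Sum = 29.422
df = 6. Since 29.422 > 14.449, we reject H₀.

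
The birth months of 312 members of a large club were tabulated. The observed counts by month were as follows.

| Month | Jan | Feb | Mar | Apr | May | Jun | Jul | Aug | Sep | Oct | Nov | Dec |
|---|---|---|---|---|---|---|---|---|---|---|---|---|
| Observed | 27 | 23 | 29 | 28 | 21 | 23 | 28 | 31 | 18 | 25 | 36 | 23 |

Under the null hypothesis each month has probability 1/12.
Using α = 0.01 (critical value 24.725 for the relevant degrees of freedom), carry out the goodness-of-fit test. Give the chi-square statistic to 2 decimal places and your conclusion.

10.00; do not reject

Under H₀ each category has probability 1/12, so each expected count is 312/12 = 26.
χ² = (27−26)²/26 + (23−26)²/26 + (29−26)²/26 + (28−26)²/26 + (21−26)²/26 + (23−26)²/26 + (28−26)²/26 + (31−26)²/26 + (18−26)²/26 + (25−26)²/26 + (36−26)²/26 + (23−26)²/26
   = 0.038 + 0.346 + 0.346 + 0.154 + 0.962 + 0.346 + 0.154 + 0.962 + 2.462 + 0.038 + 3.846 + 0.346
Sum = 10.00
df = 11. Since 10.00 < 24.725, we do not reject H₀.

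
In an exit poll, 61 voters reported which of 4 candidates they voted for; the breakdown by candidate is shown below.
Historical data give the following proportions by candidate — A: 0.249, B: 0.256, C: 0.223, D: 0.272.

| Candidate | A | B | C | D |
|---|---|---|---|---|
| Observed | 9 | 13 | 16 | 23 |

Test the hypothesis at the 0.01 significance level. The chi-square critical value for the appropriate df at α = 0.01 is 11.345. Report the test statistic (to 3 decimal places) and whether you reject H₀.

5.857; do not reject

Expected counts E_i = n·p_i: 61×0.249 = 15.189, 61×0.256 = 15.616, 61×0.223 = 13.603, 61×0.272 = 16.592.
A: (9 − 15.189)²/15.189 = 38.303721/15.189 = 2.5218
B: (13 − 15.616)²/15.616 = 6.843456/15.616 = 0.4382
C: (16 − 13.603)²/13.603 = 5.745609/13.603 = 0.4224
D: (23 − 16.592)²/16.592 = 41.062464/16.592 = 2.4748
Sum = 5.857
df = 3. Since 5.857 < 11.345, we do not reject H₀.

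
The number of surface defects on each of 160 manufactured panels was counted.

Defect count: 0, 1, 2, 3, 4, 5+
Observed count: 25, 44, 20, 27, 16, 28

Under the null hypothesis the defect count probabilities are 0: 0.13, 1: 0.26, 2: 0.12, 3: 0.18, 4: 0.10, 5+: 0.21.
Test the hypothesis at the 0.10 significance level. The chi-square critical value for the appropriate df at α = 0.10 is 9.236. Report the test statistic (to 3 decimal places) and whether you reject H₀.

Expected counts E_i = n·p_i: 160×0.13 = 20.8, 160×0.26 = 41.6, 160×0.12 = 19.2, 160×0.18 = 28.8, 160×0.10 = 16, 160×0.21 = 33.6.
χ² = (25−20.8)²/20.8 + (44−41.6)²/41.6 + (20−19.2)²/19.2 + (27−28.8)²/28.8 + (16−16)²/16 + (28−33.6)²/33.6
   = 0.8481 + 0.1385 + 0.0333 + 0.1125 + 0.0000 + 0.9333
Sum = 2.066
df = 5. Since 2.066 < 9.236, we do not reject H₀.

2.066; do not reject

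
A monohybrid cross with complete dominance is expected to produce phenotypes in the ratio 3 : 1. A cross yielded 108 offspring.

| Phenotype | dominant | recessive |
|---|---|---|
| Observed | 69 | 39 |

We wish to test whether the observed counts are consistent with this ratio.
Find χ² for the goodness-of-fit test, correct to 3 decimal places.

7.111

Ratio total = 4. Expected counts: 108×3/4 = 81, 108×1/4 = 27.
χ² = (69−81)²/81 + (39−27)²/27
   = 1.7778 + 5.3333
Sum = 7.111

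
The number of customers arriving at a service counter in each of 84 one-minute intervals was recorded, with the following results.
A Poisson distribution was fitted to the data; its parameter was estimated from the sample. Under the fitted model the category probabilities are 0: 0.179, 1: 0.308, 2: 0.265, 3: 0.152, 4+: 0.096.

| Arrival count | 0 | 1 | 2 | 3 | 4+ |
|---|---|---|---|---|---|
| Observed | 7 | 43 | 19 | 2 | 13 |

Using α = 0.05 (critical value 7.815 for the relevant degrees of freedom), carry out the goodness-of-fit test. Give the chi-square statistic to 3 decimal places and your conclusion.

Expected counts E_i = n·p_i: 84×0.179 = 15.036, 84×0.308 = 25.872, 84×0.265 = 22.26, 84×0.152 = 12.768, 84×0.096 = 8.064.
0: (7 − 15.036)²/15.036 = 64.577296/15.036 = 4.2948
1: (43 − 25.872)²/25.872 = 293.368384/25.872 = 11.3392
2: (19 − 22.26)²/22.26 = 10.6276/22.26 = 0.4774
3: (2 − 12.768)²/12.768 = 115.949824/12.768 = 9.0813
4+: (13 − 8.064)²/8.064 = 24.364096/8.064 = 3.0213
Sum = 28.214
df = 3. Since 28.214 > 7.815, we reject H₀.

28.214; reject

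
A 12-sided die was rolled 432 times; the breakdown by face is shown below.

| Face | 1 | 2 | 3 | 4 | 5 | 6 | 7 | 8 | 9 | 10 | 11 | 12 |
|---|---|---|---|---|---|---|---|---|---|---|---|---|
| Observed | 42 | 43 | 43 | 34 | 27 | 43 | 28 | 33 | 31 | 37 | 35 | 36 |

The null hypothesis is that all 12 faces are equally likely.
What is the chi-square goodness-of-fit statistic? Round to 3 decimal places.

10.222

Expected count for each of the 12 categories: 432/12 = 36.
1: (42 − 36)²/36 = 36/36 = 1.0000
2: (43 − 36)²/36 = 49/36 = 1.3611
3: (43 − 36)²/36 = 49/36 = 1.3611
4: (34 − 36)²/36 = 4/36 = 0.1111
5: (27 − 36)²/36 = 81/36 = 2.2500
6: (43 − 36)²/36 = 49/36 = 1.3611
7: (28 − 36)²/36 = 64/36 = 1.7778
8: (33 − 36)²/36 = 9/36 = 0.2500
9: (31 − 36)²/36 = 25/36 = 0.6944
10: (37 − 36)²/36 = 1/36 = 0.0278
11: (35 − 36)²/36 = 1/36 = 0.0278
12: (36 − 36)²/36 = 0/36 = 0.0000
Sum = 10.222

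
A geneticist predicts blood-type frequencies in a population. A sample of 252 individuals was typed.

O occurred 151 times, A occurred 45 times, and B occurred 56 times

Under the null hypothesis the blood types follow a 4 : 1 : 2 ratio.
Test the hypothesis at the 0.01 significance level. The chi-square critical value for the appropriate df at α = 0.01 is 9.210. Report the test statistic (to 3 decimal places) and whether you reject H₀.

6.146; do not reject

Ratio total = 7. Expected counts: 252×4/7 = 144, 252×1/7 = 36, 252×2/7 = 72.
χ² = (151−144)²/144 + (45−36)²/36 + (56−72)²/72
   = 0.3403 + 2.2500 + 3.5556
Sum = 6.146
df = 2. Since 6.146 < 9.210, we do not reject H₀.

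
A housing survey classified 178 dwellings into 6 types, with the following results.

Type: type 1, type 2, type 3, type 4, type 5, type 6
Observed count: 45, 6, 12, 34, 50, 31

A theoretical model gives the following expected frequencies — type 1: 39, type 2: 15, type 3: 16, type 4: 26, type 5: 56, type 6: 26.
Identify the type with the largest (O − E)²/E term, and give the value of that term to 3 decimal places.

type 2, 5.400

χ² = (45−39)²/39 + (6−15)²/15 + (12−16)²/16 + (34−26)²/26 + (50−56)²/56 + (31−26)²/26
   = 0.9231 + 5.4000 + 1.0000 + 2.4615 + 0.6429 + 0.9615
The largest term is for type 2: 5.400.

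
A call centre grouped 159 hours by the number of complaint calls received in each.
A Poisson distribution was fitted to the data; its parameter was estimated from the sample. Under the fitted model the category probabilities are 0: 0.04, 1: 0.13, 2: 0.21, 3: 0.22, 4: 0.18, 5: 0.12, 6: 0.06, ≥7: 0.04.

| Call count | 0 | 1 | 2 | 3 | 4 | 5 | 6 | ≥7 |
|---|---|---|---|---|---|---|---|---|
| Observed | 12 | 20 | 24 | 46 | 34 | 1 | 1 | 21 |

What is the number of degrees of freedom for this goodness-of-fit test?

There are k = 8 categories and 1 parameter estimated from the data, so df = 8 − 1 − 1 = 6.

6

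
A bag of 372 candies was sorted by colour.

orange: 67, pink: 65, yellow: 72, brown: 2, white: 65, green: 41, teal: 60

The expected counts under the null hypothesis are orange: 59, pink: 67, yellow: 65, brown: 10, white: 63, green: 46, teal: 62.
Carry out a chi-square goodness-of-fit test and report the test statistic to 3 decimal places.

cat         O        E   (O−E)²/E
orange     67       59     1.0847
pink       65       67     0.0597
yellow     72       65     0.7538
brown       2       10     6.4000
white      65       63     0.0635
green      41       46     0.5435
teal       60       62     0.0645
Sum = 8.970

8.970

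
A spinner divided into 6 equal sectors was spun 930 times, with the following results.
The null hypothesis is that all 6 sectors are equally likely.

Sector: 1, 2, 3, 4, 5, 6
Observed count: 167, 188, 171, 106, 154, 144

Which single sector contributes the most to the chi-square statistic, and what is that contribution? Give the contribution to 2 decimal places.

Under H₀ each category has probability 1/6, so each expected count is 930/6 = 155.
χ² = (167−155)²/155 + (188−155)²/155 + (171−155)²/155 + (106−155)²/155 + (154−155)²/155 + (144−155)²/155
   = 0.929 + 7.026 + 1.652 + 15.490 + 0.006 + 0.781
The largest term is for 4: 15.49.

4, 15.49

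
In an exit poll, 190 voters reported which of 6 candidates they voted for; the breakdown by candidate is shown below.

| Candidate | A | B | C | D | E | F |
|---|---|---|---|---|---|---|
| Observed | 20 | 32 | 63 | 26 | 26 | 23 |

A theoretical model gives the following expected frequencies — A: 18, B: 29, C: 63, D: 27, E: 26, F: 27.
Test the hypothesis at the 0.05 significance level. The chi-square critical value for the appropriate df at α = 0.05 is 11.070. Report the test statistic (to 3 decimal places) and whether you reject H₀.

A: (20 − 18)²/18 = 4/18 = 0.2222
B: (32 − 29)²/29 = 9/29 = 0.3103
C: (63 − 63)²/63 = 0/63 = 0.0000
D: (26 − 27)²/27 = 1/27 = 0.0370
E: (26 − 26)²/26 = 0/26 = 0.0000
F: (23 − 27)²/27 = 16/27 = 0.5926
Sum = 1.162
df = 5. Since 1.162 < 11.070, we do not reject H₀.

1.162; do not reject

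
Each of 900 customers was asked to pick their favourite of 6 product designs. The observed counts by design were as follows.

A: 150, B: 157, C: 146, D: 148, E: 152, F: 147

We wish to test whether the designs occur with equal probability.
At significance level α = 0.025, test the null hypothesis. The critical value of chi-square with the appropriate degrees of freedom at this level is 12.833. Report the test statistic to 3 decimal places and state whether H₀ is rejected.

0.547; do not reject

Under H₀ each category has probability 1/6, so each expected count is 900/6 = 150.
A: (150 − 150)²/150 = 0/150 = 0.0000
B: (157 − 150)²/150 = 49/150 = 0.3267
C: (146 − 150)²/150 = 16/150 = 0.1067
D: (148 − 150)²/150 = 4/150 = 0.0267
E: (152 − 150)²/150 = 4/150 = 0.0267
F: (147 − 150)²/150 = 9/150 = 0.0600
Sum = 0.547
df = 5. Since 0.547 < 12.833, we do not reject H₀.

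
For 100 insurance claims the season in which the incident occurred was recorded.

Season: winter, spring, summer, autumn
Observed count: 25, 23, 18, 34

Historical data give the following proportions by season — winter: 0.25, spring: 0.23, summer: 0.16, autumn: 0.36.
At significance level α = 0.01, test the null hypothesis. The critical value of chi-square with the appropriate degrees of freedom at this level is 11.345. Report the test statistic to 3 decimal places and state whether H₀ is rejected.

0.361; do not reject

Expected counts E_i = n·p_i: 100×0.25 = 25, 100×0.23 = 23, 100×0.16 = 16, 100×0.36 = 36.
χ² = (25−25)²/25 + (23−23)²/23 + (18−16)²/16 + (34−36)²/36
   = 0.0000 + 0.0000 + 0.2500 + 0.1111
Sum = 0.361
df = 3. Since 0.361 < 11.345, we do not reject H₀.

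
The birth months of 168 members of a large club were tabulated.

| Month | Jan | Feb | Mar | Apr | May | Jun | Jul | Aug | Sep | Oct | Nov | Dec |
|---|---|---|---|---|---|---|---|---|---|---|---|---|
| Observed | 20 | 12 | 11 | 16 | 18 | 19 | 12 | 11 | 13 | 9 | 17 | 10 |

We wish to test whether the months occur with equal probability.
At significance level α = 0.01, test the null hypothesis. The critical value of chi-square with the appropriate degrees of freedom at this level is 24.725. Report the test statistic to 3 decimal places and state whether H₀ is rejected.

Under H₀ each category has probability 1/12, so each expected count is 168/12 = 14.
χ² = (20−14)²/14 + (12−14)²/14 + (11−14)²/14 + (16−14)²/14 + (18−14)²/14 + (19−14)²/14 + (12−14)²/14 + (11−14)²/14 + (13−14)²/14 + (9−14)²/14 + (17−14)²/14 + (10−14)²/14
   = 2.5714 + 0.2857 + 0.6429 + 0.2857 + 1.1429 + 1.7857 + 0.2857 + 0.6429 + 0.0714 + 1.7857 + 0.6429 + 1.1429
Sum = 11.286
df = 11. Since 11.286 < 24.725, we do not reject H₀.

11.286; do not reject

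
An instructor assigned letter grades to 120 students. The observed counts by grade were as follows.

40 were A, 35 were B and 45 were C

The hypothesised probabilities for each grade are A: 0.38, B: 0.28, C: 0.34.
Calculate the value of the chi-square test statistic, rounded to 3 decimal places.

Expected counts E_i = n·p_i: 120×0.38 = 45.6, 120×0.28 = 33.6, 120×0.34 = 40.8.
χ² = (40−45.6)²/45.6 + (35−33.6)²/33.6 + (45−40.8)²/40.8
   = 0.6877 + 0.0583 + 0.4324
Sum = 1.178

1.178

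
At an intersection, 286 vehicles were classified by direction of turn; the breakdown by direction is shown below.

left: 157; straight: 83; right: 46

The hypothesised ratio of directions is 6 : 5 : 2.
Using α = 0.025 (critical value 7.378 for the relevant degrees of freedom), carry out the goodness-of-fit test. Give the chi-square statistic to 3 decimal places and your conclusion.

11.453; reject

Ratio total = 13. Expected counts: 286×6/13 = 132, 286×5/13 = 110, 286×2/13 = 44.
cat           O        E   (O−E)²/E
left        157      132     4.7348
straight     83      110     6.6273
right        46       44     0.0909
Sum = 11.453
df = 2. Since 11.453 > 7.378, we reject H₀.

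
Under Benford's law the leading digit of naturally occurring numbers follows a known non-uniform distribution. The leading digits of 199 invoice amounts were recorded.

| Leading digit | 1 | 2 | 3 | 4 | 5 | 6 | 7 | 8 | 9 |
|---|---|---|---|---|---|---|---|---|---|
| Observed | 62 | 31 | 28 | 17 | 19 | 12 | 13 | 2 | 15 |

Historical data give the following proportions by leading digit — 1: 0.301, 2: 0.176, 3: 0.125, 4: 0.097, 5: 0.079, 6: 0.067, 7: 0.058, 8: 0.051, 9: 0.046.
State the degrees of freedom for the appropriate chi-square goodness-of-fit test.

8

There are k = 9 categories and no parameters were estimated from the data, so df = 9 − 1 = 8.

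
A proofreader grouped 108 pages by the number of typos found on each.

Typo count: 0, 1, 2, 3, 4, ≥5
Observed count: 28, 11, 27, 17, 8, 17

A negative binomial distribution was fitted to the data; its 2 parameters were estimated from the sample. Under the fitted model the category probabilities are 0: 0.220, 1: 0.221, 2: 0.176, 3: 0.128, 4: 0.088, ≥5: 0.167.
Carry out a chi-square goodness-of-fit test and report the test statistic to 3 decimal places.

12.082

Expected counts E_i = n·p_i: 108×0.220 = 23.76, 108×0.221 = 23.868, 108×0.176 = 19.008, 108×0.128 = 13.824, 108×0.088 = 9.504, 108×0.167 = 18.036.
χ² = (28−23.76)²/23.76 + (11−23.868)²/23.868 + (27−19.008)²/19.008 + (17−13.824)²/13.824 + (8−9.504)²/9.504 + (17−18.036)²/18.036
   = 0.7566 + 6.9375 + 3.3603 + 0.7297 + 0.2380 + 0.0595
Sum = 12.082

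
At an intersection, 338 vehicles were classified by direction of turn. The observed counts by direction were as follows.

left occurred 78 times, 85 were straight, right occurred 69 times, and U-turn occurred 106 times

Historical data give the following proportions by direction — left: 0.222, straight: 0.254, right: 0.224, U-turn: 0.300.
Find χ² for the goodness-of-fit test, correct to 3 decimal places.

0.929

Expected counts E_i = n·p_i: 338×0.222 = 75.036, 338×0.254 = 85.852, 338×0.224 = 75.712, 338×0.300 = 101.4.
χ² = (78−75.036)²/75.036 + (85−85.852)²/85.852 + (69−75.712)²/75.712 + (106−101.4)²/101.4
   = 0.1171 + 0.0085 + 0.5950 + 0.2087
Sum = 0.929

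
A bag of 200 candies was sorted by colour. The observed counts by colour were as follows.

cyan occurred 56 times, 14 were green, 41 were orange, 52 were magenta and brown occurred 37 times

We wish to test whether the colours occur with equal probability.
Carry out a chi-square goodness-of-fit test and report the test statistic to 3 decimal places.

Expected count for each of the 5 categories: 200/5 = 40.
χ² = (56−40)²/40 + (14−40)²/40 + (41−40)²/40 + (52−40)²/40 + (37−40)²/40
   = 6.4000 + 16.9000 + 0.0250 + 3.6000 + 0.2250
Sum = 27.150

27.150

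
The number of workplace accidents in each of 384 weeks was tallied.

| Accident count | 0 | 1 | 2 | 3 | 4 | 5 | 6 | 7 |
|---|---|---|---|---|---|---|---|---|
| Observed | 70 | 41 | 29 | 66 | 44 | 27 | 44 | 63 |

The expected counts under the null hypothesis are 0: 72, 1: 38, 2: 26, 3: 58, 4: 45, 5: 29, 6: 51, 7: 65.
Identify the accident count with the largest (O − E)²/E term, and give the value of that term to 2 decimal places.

cat         O        E   (O−E)²/E
0          70       72      0.056
1          41       38      0.237
2          29       26      0.346
3          66       58      1.103
4          44       45      0.022
5          27       29      0.138
6          44       51      0.961
7          63       65      0.062
The largest term is for 3: 1.10.

3, 1.10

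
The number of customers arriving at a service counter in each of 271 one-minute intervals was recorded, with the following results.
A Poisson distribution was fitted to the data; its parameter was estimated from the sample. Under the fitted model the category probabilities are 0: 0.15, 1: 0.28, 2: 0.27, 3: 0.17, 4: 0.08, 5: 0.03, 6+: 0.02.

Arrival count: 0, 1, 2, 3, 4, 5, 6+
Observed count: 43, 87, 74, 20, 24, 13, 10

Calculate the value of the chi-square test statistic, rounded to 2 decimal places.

Expected counts E_i = n·p_i: 271×0.15 = 40.65, 271×0.28 = 75.88, 271×0.27 = 73.17, 271×0.17 = 46.07, 271×0.08 = 21.68, 271×0.03 = 8.13, 271×0.02 = 5.42.
0: (43 − 40.65)²/40.65 = 5.5225/40.65 = 0.136
1: (87 − 75.88)²/75.88 = 123.6544/75.88 = 1.630
2: (74 − 73.17)²/73.17 = 0.6889/73.17 = 0.009
3: (20 − 46.07)²/46.07 = 679.6449/46.07 = 14.752
4: (24 − 21.68)²/21.68 = 5.3824/21.68 = 0.248
5: (13 − 8.13)²/8.13 = 23.7169/8.13 = 2.917
6+: (10 − 5.42)²/5.42 = 20.9764/5.42 = 3.870
Sum = 23.56

23.56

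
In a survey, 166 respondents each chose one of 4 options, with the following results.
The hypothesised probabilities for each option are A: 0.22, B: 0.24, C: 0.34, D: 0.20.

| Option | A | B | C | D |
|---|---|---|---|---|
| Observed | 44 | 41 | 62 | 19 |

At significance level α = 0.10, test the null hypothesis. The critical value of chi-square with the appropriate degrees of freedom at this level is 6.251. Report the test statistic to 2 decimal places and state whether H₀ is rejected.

Expected counts E_i = n·p_i: 166×0.22 = 36.52, 166×0.24 = 39.84, 166×0.34 = 56.44, 166×0.20 = 33.2.
A: (44 − 36.52)²/36.52 = 55.9504/36.52 = 1.532
B: (41 − 39.84)²/39.84 = 1.3456/39.84 = 0.034
C: (62 − 56.44)²/56.44 = 30.9136/56.44 = 0.548
D: (19 − 33.2)²/33.2 = 201.64/33.2 = 6.073
Sum = 8.19
df = 3. Since 8.19 > 6.251, we reject H₀.

8.19; reject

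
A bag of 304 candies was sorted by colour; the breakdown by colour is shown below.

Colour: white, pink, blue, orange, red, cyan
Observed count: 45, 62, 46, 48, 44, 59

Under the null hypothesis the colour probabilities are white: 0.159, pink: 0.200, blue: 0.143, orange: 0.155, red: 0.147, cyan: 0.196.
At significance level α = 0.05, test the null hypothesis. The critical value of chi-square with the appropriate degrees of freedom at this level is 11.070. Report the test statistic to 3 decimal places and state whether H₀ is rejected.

0.434; do not reject

Expected counts E_i = n·p_i: 304×0.159 = 48.336, 304×0.200 = 60.8, 304×0.143 = 43.472, 304×0.155 = 47.12, 304×0.147 = 44.688, 304×0.196 = 59.584.
cat         O        E   (O−E)²/E
white      45   48.336     0.2302
pink       62     60.8     0.0237
blue       46   43.472     0.1470
orange     48    47.12     0.0164
red        44   44.688     0.0106
cyan       59   59.584     0.0057
Sum = 0.434
df = 5. Since 0.434 < 11.070, we do not reject H₀.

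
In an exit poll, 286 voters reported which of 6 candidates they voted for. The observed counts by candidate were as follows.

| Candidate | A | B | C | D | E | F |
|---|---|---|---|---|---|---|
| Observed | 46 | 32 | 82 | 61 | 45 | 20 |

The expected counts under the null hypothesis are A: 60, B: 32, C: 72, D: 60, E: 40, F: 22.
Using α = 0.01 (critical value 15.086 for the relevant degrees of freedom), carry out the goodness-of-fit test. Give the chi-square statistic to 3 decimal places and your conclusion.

A: (46 − 60)²/60 = 196/60 = 3.2667
B: (32 − 32)²/32 = 0/32 = 0.0000
C: (82 − 72)²/72 = 100/72 = 1.3889
D: (61 − 60)²/60 = 1/60 = 0.0167
E: (45 − 40)²/40 = 25/40 = 0.6250
F: (20 − 22)²/22 = 4/22 = 0.1818
Sum = 5.479
df = 5. Since 5.479 < 15.086, we do not reject H₀.

5.479; do not reject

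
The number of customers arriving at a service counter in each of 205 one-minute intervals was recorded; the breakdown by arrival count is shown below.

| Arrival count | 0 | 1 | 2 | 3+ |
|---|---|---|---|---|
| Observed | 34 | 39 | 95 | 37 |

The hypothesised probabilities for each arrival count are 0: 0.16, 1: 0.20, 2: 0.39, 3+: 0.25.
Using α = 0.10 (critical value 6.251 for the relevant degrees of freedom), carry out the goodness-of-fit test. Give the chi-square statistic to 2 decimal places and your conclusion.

6.94; reject

Expected counts E_i = n·p_i: 205×0.16 = 32.8, 205×0.20 = 41, 205×0.39 = 79.95, 205×0.25 = 51.25.
χ² = (34−32.8)²/32.8 + (39−41)²/41 + (95−79.95)²/79.95 + (37−51.25)²/51.25
   = 0.044 + 0.098 + 2.833 + 3.962
Sum = 6.94
df = 3. Since 6.94 > 6.251, we reject H₀.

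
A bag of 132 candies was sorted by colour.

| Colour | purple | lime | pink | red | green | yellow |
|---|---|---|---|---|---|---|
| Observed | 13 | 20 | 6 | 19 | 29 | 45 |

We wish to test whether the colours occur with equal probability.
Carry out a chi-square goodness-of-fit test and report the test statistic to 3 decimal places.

42.182

Expected count for each of the 6 categories: 132/6 = 22.
cat         O        E   (O−E)²/E
purple     13       22     3.6818
lime       20       22     0.1818
pink        6       22    11.6364
red        19       22     0.4091
green      29       22     2.2273
yellow     45       22    24.0455
Sum = 42.182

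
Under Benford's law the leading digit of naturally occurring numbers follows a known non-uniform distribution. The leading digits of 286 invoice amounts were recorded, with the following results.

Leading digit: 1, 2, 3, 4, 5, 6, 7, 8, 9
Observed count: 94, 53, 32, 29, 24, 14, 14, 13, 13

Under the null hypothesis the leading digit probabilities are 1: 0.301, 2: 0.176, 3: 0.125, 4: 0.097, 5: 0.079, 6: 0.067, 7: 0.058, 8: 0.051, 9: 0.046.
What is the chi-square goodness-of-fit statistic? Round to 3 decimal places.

3.375

Expected counts E_i = n·p_i: 286×0.301 = 86.086, 286×0.176 = 50.336, 286×0.125 = 35.75, 286×0.097 = 27.742, 286×0.079 = 22.594, 286×0.067 = 19.162, 286×0.058 = 16.588, 286×0.051 = 14.586, 286×0.046 = 13.156.
cat         O        E   (O−E)²/E
1          94   86.086     0.7275
2          53   50.336     0.1410
3          32    35.75     0.3934
4          29   27.742     0.0570
5          24   22.594     0.0875
6          14   19.162     1.3906
7          14   16.588     0.4038
8          13   14.586     0.1725
9          13   13.156     0.0018
Sum = 3.375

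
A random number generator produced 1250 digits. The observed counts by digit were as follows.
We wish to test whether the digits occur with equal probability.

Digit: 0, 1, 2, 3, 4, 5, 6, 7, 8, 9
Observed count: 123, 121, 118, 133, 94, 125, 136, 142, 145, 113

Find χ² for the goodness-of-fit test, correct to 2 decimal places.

Expected count for each of the 10 categories: 1250/10 = 125.
χ² = (123−125)²/125 + (121−125)²/125 + (118−125)²/125 + (133−125)²/125 + (94−125)²/125 + (125−125)²/125 + (136−125)²/125 + (142−125)²/125 + (145−125)²/125 + (113−125)²/125
   = 0.032 + 0.128 + 0.392 + 0.512 + 7.688 + 0.000 + 0.968 + 2.312 + 3.200 + 1.152
Sum = 16.38

16.38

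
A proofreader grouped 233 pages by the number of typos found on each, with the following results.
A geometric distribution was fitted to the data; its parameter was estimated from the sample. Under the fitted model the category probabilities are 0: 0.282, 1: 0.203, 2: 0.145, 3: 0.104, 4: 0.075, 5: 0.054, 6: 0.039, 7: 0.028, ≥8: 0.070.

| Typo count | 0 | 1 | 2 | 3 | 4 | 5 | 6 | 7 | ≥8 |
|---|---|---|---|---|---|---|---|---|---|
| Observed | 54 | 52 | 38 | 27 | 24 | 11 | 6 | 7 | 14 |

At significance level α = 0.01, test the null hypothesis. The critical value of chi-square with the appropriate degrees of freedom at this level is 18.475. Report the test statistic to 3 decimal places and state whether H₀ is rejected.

7.441; do not reject

Expected counts E_i = n·p_i: 233×0.282 = 65.706, 233×0.203 = 47.299, 233×0.145 = 33.785, 233×0.104 = 24.232, 233×0.075 = 17.475, 233×0.054 = 12.582, 233×0.039 = 9.087, 233×0.028 = 6.524, 233×0.070 = 16.31.
cat         O        E   (O−E)²/E
0          54   65.706     2.0855
1          52   47.299     0.4672
2          38   33.785     0.5259
3          27   24.232     0.3162
4          24   17.475     2.4364
5          11   12.582     0.1989
6           6    9.087     1.0487
7           7    6.524     0.0347
≥8         14    16.31     0.3272
Sum = 7.441
df = 7. Since 7.441 < 18.475, we do not reject H₀.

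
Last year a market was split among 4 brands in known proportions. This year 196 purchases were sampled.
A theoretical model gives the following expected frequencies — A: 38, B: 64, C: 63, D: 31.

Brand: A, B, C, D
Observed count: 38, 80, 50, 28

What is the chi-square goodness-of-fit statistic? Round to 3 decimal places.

6.973

cat         O        E   (O−E)²/E
A          38       38     0.0000
B          80       64     4.0000
C          50       63     2.6825
D          28       31     0.2903
Sum = 6.973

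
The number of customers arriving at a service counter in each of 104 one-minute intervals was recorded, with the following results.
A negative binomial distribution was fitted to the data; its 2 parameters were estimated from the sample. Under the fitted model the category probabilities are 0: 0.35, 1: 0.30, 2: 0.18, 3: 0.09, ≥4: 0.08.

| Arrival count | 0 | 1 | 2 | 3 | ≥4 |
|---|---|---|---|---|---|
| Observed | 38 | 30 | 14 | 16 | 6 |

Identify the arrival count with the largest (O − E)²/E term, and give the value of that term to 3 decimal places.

3, 4.710

Expected counts E_i = n·p_i: 104×0.35 = 36.4, 104×0.30 = 31.2, 104×0.18 = 18.72, 104×0.09 = 9.36, 104×0.08 = 8.32.
χ² = (38−36.4)²/36.4 + (30−31.2)²/31.2 + (14−18.72)²/18.72 + (16−9.36)²/9.36 + (6−8.32)²/8.32
   = 0.0703 + 0.0462 + 1.1901 + 4.7104 + 0.6469
The largest term is for 3: 4.710.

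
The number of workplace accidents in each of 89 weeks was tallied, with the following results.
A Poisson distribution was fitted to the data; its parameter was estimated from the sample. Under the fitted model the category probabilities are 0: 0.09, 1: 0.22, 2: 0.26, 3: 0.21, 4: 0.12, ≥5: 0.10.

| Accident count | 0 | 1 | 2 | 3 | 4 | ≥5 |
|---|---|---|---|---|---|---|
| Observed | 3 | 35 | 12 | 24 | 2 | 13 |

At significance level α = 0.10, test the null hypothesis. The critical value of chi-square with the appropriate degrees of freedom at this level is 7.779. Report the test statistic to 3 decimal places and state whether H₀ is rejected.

Expected counts E_i = n·p_i: 89×0.09 = 8.01, 89×0.22 = 19.58, 89×0.26 = 23.14, 89×0.21 = 18.69, 89×0.12 = 10.68, 89×0.10 = 8.9.
cat         O        E   (O−E)²/E
0           3     8.01     3.1336
1          35    19.58    12.1438
2          12    23.14     5.3630
3          24    18.69     1.5086
4           2    10.68     7.0545
≥5         13      8.9     1.8888
Sum = 31.092
df = 4. Since 31.092 > 7.779, we reject H₀.

31.092; reject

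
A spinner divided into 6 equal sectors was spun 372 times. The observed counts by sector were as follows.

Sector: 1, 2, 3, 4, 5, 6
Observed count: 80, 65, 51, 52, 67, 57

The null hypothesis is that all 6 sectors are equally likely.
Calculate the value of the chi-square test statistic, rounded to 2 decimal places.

Under H₀ each category has probability 1/6, so each expected count is 372/6 = 62.
1: (80 − 62)²/62 = 324/62 = 5.226
2: (65 − 62)²/62 = 9/62 = 0.145
3: (51 − 62)²/62 = 121/62 = 1.952
4: (52 − 62)²/62 = 100/62 = 1.613
5: (67 − 62)²/62 = 25/62 = 0.403
6: (57 − 62)²/62 = 25/62 = 0.403
Sum = 9.74

9.74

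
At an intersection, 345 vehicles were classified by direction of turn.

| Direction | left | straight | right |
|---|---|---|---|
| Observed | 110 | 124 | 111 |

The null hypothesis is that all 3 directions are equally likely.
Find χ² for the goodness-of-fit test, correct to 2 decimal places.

Under H₀ each category has probability 1/3, so each expected count is 345/3 = 115.
left: (110 − 115)²/115 = 25/115 = 0.217
straight: (124 − 115)²/115 = 81/115 = 0.704
right: (111 − 115)²/115 = 16/115 = 0.139
Sum = 1.06

1.06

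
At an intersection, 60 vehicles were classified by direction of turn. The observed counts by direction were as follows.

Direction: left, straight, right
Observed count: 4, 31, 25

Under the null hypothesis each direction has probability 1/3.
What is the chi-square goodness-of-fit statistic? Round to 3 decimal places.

20.100

Under H₀ each category has probability 1/3, so each expected count is 60/3 = 20.
left: (4 − 20)²/20 = 256/20 = 12.8000
straight: (31 − 20)²/20 = 121/20 = 6.0500
right: (25 − 20)²/20 = 25/20 = 1.2500
Sum = 20.100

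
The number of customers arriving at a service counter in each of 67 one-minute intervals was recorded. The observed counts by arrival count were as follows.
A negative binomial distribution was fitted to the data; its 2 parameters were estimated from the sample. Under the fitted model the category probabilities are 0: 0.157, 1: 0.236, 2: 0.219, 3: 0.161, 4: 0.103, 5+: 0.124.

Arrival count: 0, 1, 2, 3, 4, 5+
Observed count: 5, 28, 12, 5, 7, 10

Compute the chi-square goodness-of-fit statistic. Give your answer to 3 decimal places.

16.228

Expected counts E_i = n·p_i: 67×0.157 = 10.519, 67×0.236 = 15.812, 67×0.219 = 14.673, 67×0.161 = 10.787, 67×0.103 = 6.901, 67×0.124 = 8.308.
0: (5 − 10.519)²/10.519 = 30.459361/10.519 = 2.8957
1: (28 − 15.812)²/15.812 = 148.547344/15.812 = 9.3946
2: (12 − 14.673)²/14.673 = 7.144929/14.673 = 0.4869
3: (5 − 10.787)²/10.787 = 33.489369/10.787 = 3.1046
4: (7 − 6.901)²/6.901 = 0.009801/6.901 = 0.0014
5+: (10 − 8.308)²/8.308 = 2.862864/8.308 = 0.3446
Sum = 16.228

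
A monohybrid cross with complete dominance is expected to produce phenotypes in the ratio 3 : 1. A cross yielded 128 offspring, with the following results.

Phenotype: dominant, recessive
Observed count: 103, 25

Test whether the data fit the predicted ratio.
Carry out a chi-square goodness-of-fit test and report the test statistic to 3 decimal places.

Ratio total = 4. Expected counts: 128×3/4 = 96, 128×1/4 = 32.
dominant: (103 − 96)²/96 = 49/96 = 0.5104
recessive: (25 − 32)²/32 = 49/32 = 1.5313
Sum = 2.042

2.042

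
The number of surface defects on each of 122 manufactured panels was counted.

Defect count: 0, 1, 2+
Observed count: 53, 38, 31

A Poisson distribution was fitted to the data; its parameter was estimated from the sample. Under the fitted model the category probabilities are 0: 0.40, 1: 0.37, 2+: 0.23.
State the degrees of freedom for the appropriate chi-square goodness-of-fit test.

1

There are k = 3 categories and 1 parameter estimated from the data, so df = 3 − 1 − 1 = 1.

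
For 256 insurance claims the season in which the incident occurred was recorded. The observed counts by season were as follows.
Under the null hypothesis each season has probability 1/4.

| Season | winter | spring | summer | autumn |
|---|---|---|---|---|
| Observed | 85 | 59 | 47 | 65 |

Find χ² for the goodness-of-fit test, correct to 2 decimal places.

Under H₀ each category has probability 1/4, so each expected count is 256/4 = 64.
cat         O        E   (O−E)²/E
winter     85       64      6.891
spring     59       64      0.391
summer     47       64      4.516
autumn     65       64      0.016
Sum = 11.81

11.81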